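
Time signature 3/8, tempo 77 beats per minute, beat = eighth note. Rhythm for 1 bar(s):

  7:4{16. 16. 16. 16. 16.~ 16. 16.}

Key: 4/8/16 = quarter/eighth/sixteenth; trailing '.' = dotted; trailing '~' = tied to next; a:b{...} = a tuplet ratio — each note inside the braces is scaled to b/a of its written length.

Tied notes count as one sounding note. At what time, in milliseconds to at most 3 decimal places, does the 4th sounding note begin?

1. 0.0ms @ 0 + 333.952ms (3/7)
2. 333.952ms @ 3/7 + 333.952ms (3/7)
3. 667.904ms @ 6/7 + 333.952ms (3/7)
4. 1001.855ms @ 9/7 + 333.952ms (3/7)
5. 1335.807ms @ 12/7 + 667.904ms (6/7)
6. 2003.711ms @ 18/7 + 333.952ms (3/7)

note 4 onset = 9/7b = 1001.855ms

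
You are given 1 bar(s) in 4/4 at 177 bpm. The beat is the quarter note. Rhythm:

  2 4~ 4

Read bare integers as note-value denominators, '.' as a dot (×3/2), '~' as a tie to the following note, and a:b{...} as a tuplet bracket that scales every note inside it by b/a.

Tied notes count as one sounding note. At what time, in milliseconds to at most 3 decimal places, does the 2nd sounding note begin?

1. 0.0ms @ 0 + 677.966ms (2)
2. 677.966ms @ 2 + 677.966ms (2)

note 2 onset = 2b = 677.966ms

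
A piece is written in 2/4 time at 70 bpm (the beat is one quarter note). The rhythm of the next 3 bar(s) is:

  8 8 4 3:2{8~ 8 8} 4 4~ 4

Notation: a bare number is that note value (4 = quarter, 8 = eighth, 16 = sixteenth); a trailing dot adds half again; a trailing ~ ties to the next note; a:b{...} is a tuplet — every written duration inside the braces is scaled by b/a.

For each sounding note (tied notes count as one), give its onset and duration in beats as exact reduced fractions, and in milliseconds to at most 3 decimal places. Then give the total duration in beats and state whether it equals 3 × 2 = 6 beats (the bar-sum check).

1) 0.0ms=0b +428.571ms=1/2b
2) 428.571ms=1/2b +428.571ms=1/2b
3) 857.143ms=1b +857.143ms=1b
4) 1714.286ms=2b +571.429ms=2/3b
5) 2285.714ms=8/3b +285.714ms=1/3b
6) 2571.429ms=3b +857.143ms=1b
7) 3428.571ms=4b +1714.286ms=2b
Σ=6b of 6 (70bpm 2/4) — PASS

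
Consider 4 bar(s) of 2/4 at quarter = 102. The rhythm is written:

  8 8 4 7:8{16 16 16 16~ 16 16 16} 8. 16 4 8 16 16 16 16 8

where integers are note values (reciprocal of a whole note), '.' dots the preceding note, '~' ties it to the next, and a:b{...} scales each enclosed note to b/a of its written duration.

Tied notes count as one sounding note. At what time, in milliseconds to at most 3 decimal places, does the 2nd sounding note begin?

note 2 onset = 1/2b = 294.118ms

1. 0.0ms @ 0 + 294.118ms (1/2)
2. 294.118ms @ 1/2 + 294.118ms (1/2)
3. 588.235ms @ 1 + 588.235ms (1)
4. 1176.471ms @ 2 + 168.067ms (2/7)
5. 1344.538ms @ 16/7 + 168.067ms (2/7)
6. 1512.605ms @ 18/7 + 168.067ms (2/7)
7. 1680.672ms @ 20/7 + 336.134ms (4/7)
8. 2016.807ms @ 24/7 + 168.067ms (2/7)
9. 2184.874ms @ 26/7 + 168.067ms (2/7)
10. 2352.941ms @ 4 + 441.176ms (3/4)
11. 2794.118ms @ 19/4 + 147.059ms (1/4)
12. 2941.176ms @ 5 + 588.235ms (1)
13. 3529.412ms @ 6 + 294.118ms (1/2)
14. 3823.529ms @ 13/2 + 147.059ms (1/4)
15. 3970.588ms @ 27/4 + 147.059ms (1/4)
16. 4117.647ms @ 7 + 147.059ms (1/4)
17. 4264.706ms @ 29/4 + 147.059ms (1/4)
18. 4411.765ms @ 15/2 + 294.118ms (1/2)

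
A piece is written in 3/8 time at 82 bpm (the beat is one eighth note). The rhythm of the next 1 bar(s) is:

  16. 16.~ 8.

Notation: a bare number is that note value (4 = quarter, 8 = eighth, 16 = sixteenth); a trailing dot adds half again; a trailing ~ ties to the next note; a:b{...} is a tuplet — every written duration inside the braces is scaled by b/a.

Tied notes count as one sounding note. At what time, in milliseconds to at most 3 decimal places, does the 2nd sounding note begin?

1. 0.0ms @ 0 + 548.78ms (3/4)
2. 548.78ms @ 3/4 + 1646.341ms (9/4)

note 2 onset = 3/4b = 548.78ms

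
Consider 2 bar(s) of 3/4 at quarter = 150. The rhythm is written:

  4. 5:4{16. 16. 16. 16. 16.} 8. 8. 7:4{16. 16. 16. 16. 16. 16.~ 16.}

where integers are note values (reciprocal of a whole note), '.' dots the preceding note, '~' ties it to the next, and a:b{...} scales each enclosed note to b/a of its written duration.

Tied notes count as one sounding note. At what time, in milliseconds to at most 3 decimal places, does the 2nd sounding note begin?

note 2 onset = 3/2b = 600.0ms

1. 0.0ms @ 0 + 600.0ms (3/2)
2. 600.0ms @ 3/2 + 120.0ms (3/10)
3. 720.0ms @ 9/5 + 120.0ms (3/10)
4. 840.0ms @ 21/10 + 120.0ms (3/10)
5. 960.0ms @ 12/5 + 120.0ms (3/10)
6. 1080.0ms @ 27/10 + 120.0ms (3/10)
7. 1200.0ms @ 3 + 300.0ms (3/4)
8. 1500.0ms @ 15/4 + 300.0ms (3/4)
9. 1800.0ms @ 9/2 + 85.714ms (3/14)
10. 1885.714ms @ 33/7 + 85.714ms (3/14)
11. 1971.429ms @ 69/14 + 85.714ms (3/14)
12. 2057.143ms @ 36/7 + 85.714ms (3/14)
13. 2142.857ms @ 75/14 + 85.714ms (3/14)
14. 2228.571ms @ 39/7 + 171.429ms (3/7)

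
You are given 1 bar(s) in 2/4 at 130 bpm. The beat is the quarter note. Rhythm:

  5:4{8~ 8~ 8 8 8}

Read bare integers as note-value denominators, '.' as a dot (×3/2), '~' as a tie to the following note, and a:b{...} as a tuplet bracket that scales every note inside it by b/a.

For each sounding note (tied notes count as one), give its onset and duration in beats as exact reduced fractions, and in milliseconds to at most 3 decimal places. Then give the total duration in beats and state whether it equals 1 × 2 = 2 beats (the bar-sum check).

1) 0.0ms=0b +553.846ms=6/5b
2) 553.846ms=6/5b +184.615ms=2/5b
3) 738.462ms=8/5b +184.615ms=2/5b
Σ=2b of 2 (130bpm 2/4) — PASS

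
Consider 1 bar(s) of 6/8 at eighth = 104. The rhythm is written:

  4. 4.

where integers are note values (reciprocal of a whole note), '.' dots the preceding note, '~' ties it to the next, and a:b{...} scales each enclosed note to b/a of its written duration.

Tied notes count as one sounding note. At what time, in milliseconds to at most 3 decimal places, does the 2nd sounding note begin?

note 2 onset = 3b = 1730.769ms

1. 0.0ms @ 0 + 1730.769ms (3)
2. 1730.769ms @ 3 + 1730.769ms (3)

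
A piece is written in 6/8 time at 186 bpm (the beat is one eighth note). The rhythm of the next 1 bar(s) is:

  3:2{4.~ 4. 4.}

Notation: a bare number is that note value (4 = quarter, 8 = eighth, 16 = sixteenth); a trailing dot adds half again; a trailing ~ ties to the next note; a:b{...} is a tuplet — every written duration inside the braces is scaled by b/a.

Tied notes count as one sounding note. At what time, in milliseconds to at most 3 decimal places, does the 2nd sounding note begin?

1. 0.0ms @ 0 + 1290.323ms (4)
2. 1290.323ms @ 4 + 645.161ms (2)

note 2 onset = 4b = 1290.323ms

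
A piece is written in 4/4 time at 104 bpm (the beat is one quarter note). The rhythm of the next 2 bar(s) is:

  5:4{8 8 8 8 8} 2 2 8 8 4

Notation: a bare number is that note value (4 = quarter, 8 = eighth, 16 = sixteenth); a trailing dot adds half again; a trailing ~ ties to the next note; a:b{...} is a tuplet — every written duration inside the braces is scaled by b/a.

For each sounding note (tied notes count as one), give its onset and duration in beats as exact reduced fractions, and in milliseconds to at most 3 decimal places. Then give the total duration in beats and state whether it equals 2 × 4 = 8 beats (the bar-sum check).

1) 0.0ms=0b +230.769ms=2/5b
2) 230.769ms=2/5b +230.769ms=2/5b
3) 461.538ms=4/5b +230.769ms=2/5b
4) 692.308ms=6/5b +230.769ms=2/5b
5) 923.077ms=8/5b +230.769ms=2/5b
6) 1153.846ms=2b +1153.846ms=2b
7) 2307.692ms=4b +1153.846ms=2b
8) 3461.538ms=6b +288.462ms=1/2b
9) 3750.0ms=13/2b +288.462ms=1/2b
10) 4038.462ms=7b +576.923ms=1b
Σ=8b of 8 (104bpm 4/4) — PASS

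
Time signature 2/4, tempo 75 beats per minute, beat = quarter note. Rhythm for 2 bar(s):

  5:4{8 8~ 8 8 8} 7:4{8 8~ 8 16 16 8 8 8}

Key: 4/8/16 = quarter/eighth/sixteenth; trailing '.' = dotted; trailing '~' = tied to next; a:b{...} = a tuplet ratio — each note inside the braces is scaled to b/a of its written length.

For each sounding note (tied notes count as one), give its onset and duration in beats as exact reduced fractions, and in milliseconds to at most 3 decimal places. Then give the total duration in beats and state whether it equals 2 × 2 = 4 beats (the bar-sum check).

1) 0.0ms=0b +320.0ms=2/5b
2) 320.0ms=2/5b +640.0ms=4/5b
3) 960.0ms=6/5b +320.0ms=2/5b
4) 1280.0ms=8/5b +320.0ms=2/5b
5) 1600.0ms=2b +228.571ms=2/7b
6) 1828.571ms=16/7b +457.143ms=4/7b
7) 2285.714ms=20/7b +114.286ms=1/7b
8) 2400.0ms=3b +114.286ms=1/7b
9) 2514.286ms=22/7b +228.571ms=2/7b
10) 2742.857ms=24/7b +228.571ms=2/7b
11) 2971.429ms=26/7b +228.571ms=2/7b
Σ=4b of 4 (75bpm 2/4) — PASS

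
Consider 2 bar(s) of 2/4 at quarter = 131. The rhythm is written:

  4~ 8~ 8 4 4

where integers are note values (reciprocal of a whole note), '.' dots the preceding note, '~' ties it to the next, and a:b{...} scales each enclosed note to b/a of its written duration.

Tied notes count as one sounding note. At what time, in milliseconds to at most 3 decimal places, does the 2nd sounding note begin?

note 2 onset = 2b = 916.031ms

1. 0.0ms @ 0 + 916.031ms (2)
2. 916.031ms @ 2 + 458.015ms (1)
3. 1374.046ms @ 3 + 458.015ms (1)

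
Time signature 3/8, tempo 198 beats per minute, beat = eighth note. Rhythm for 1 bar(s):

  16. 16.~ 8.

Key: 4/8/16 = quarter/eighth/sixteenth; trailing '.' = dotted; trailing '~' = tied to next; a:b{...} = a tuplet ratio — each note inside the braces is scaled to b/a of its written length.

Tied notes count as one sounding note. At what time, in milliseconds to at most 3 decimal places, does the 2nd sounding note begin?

note 2 onset = 3/4b = 227.273ms

1. 0.0ms @ 0 + 227.273ms (3/4)
2. 227.273ms @ 3/4 + 681.818ms (9/4)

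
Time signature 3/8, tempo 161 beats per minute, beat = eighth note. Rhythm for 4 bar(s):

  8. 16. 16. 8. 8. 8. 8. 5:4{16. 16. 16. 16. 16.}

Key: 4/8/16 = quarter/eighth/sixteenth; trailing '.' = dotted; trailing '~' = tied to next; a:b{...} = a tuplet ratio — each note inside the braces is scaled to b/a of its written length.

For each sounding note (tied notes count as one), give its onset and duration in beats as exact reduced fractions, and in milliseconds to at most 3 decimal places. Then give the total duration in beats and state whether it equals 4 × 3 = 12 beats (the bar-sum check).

1) 0.0ms=0b +559.006ms=3/2b
2) 559.006ms=3/2b +279.503ms=3/4b
3) 838.509ms=9/4b +279.503ms=3/4b
4) 1118.012ms=3b +559.006ms=3/2b
5) 1677.019ms=9/2b +559.006ms=3/2b
6) 2236.025ms=6b +559.006ms=3/2b
7) 2795.031ms=15/2b +559.006ms=3/2b
8) 3354.037ms=9b +223.602ms=3/5b
9) 3577.64ms=48/5b +223.602ms=3/5b
10) 3801.242ms=51/5b +223.602ms=3/5b
11) 4024.845ms=54/5b +223.602ms=3/5b
12) 4248.447ms=57/5b +223.602ms=3/5b
Σ=12b of 12 (161bpm 3/8) — PASS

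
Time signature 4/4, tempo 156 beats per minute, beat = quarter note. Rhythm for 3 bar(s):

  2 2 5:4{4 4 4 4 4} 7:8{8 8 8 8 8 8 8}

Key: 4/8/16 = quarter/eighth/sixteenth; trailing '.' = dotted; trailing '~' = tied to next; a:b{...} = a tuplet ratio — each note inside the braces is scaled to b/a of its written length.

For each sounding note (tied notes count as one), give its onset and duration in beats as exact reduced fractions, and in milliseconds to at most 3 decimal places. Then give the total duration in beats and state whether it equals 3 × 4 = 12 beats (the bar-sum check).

1) 0.0ms=0b +769.231ms=2b
2) 769.231ms=2b +769.231ms=2b
3) 1538.462ms=4b +307.692ms=4/5b
4) 1846.154ms=24/5b +307.692ms=4/5b
5) 2153.846ms=28/5b +307.692ms=4/5b
6) 2461.538ms=32/5b +307.692ms=4/5b
7) 2769.231ms=36/5b +307.692ms=4/5b
8) 3076.923ms=8b +219.78ms=4/7b
9) 3296.703ms=60/7b +219.78ms=4/7b
10) 3516.484ms=64/7b +219.78ms=4/7b
11) 3736.264ms=68/7b +219.78ms=4/7b
12) 3956.044ms=72/7b +219.78ms=4/7b
13) 4175.824ms=76/7b +219.78ms=4/7b
14) 4395.604ms=80/7b +219.78ms=4/7b
Σ=12b of 12 (156bpm 4/4) — PASS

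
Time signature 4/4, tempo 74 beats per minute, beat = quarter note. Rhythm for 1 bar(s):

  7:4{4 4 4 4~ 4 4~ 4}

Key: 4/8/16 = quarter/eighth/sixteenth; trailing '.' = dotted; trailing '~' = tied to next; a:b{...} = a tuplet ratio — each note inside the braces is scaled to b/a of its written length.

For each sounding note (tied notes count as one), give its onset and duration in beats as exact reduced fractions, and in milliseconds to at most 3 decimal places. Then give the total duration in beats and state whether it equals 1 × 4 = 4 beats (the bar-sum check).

1) 0.0ms=0b +463.32ms=4/7b
2) 463.32ms=4/7b +463.32ms=4/7b
3) 926.641ms=8/7b +463.32ms=4/7b
4) 1389.961ms=12/7b +926.641ms=8/7b
5) 2316.602ms=20/7b +926.641ms=8/7b
Σ=4b of 4 (74bpm 4/4) — PASS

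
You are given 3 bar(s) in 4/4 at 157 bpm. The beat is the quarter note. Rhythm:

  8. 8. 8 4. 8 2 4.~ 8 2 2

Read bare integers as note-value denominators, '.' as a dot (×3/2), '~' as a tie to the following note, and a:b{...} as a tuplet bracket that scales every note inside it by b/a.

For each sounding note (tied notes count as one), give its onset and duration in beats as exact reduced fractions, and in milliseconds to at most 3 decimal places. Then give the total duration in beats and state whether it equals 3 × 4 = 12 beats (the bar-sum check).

1) 0.0ms=0b +286.624ms=3/4b
2) 286.624ms=3/4b +286.624ms=3/4b
3) 573.248ms=3/2b +191.083ms=1/2b
4) 764.331ms=2b +573.248ms=3/2b
5) 1337.58ms=7/2b +191.083ms=1/2b
6) 1528.662ms=4b +764.331ms=2b
7) 2292.994ms=6b +764.331ms=2b
8) 3057.325ms=8b +764.331ms=2b
9) 3821.656ms=10b +764.331ms=2b
Σ=12b of 12 (157bpm 4/4) — PASS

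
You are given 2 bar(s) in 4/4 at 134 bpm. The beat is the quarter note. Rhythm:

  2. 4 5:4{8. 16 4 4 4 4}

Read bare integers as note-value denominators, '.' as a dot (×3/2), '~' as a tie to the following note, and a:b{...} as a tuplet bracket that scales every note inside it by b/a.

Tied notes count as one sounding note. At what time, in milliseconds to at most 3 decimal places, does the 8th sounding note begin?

note 8 onset = 36/5b = 3223.881ms

1. 0.0ms @ 0 + 1343.284ms (3)
2. 1343.284ms @ 3 + 447.761ms (1)
3. 1791.045ms @ 4 + 268.657ms (3/5)
4. 2059.701ms @ 23/5 + 89.552ms (1/5)
5. 2149.254ms @ 24/5 + 358.209ms (4/5)
6. 2507.463ms @ 28/5 + 358.209ms (4/5)
7. 2865.672ms @ 32/5 + 358.209ms (4/5)
8. 3223.881ms @ 36/5 + 358.209ms (4/5)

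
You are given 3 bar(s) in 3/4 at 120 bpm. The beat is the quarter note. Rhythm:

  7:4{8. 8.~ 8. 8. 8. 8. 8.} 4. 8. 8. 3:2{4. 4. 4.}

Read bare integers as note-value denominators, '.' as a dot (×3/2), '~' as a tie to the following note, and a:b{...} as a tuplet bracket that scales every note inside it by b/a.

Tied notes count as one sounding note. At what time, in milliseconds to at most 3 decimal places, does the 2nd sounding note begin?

note 2 onset = 3/7b = 214.286ms

1. 0.0ms @ 0 + 214.286ms (3/7)
2. 214.286ms @ 3/7 + 428.571ms (6/7)
3. 642.857ms @ 9/7 + 214.286ms (3/7)
4. 857.143ms @ 12/7 + 214.286ms (3/7)
5. 1071.429ms @ 15/7 + 214.286ms (3/7)
6. 1285.714ms @ 18/7 + 214.286ms (3/7)
7. 1500.0ms @ 3 + 750.0ms (3/2)
8. 2250.0ms @ 9/2 + 375.0ms (3/4)
9. 2625.0ms @ 21/4 + 375.0ms (3/4)
10. 3000.0ms @ 6 + 500.0ms (1)
11. 3500.0ms @ 7 + 500.0ms (1)
12. 4000.0ms @ 8 + 500.0ms (1)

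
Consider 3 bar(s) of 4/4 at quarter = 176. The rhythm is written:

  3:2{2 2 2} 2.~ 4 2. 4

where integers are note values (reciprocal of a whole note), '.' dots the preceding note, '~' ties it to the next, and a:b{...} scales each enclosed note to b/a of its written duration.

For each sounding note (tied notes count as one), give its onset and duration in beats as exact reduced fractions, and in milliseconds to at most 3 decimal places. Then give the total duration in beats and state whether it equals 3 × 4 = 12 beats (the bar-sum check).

1) 0.0ms=0b +454.545ms=4/3b
2) 454.545ms=4/3b +454.545ms=4/3b
3) 909.091ms=8/3b +454.545ms=4/3b
4) 1363.636ms=4b +1363.636ms=4b
5) 2727.273ms=8b +1022.727ms=3b
6) 3750.0ms=11b +340.909ms=1b
Σ=12b of 12 (176bpm 4/4) — PASS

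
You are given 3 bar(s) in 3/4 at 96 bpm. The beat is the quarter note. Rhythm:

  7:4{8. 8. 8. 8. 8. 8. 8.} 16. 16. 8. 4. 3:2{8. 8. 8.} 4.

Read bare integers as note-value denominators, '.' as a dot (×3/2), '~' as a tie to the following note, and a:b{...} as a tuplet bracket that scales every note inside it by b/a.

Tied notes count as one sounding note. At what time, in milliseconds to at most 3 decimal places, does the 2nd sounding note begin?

note 2 onset = 3/7b = 267.857ms

1. 0.0ms @ 0 + 267.857ms (3/7)
2. 267.857ms @ 3/7 + 267.857ms (3/7)
3. 535.714ms @ 6/7 + 267.857ms (3/7)
4. 803.571ms @ 9/7 + 267.857ms (3/7)
5. 1071.429ms @ 12/7 + 267.857ms (3/7)
6. 1339.286ms @ 15/7 + 267.857ms (3/7)
7. 1607.143ms @ 18/7 + 267.857ms (3/7)
8. 1875.0ms @ 3 + 234.375ms (3/8)
9. 2109.375ms @ 27/8 + 234.375ms (3/8)
10. 2343.75ms @ 15/4 + 468.75ms (3/4)
11. 2812.5ms @ 9/2 + 937.5ms (3/2)
12. 3750.0ms @ 6 + 312.5ms (1/2)
13. 4062.5ms @ 13/2 + 312.5ms (1/2)
14. 4375.0ms @ 7 + 312.5ms (1/2)
15. 4687.5ms @ 15/2 + 937.5ms (3/2)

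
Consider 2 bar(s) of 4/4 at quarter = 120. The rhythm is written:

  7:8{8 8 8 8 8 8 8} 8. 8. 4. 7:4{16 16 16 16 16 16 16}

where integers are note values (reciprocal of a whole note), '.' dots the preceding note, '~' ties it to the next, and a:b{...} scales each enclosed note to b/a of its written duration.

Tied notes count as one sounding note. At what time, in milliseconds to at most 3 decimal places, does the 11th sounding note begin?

note 11 onset = 7b = 3500.0ms

1. 0.0ms @ 0 + 285.714ms (4/7)
2. 285.714ms @ 4/7 + 285.714ms (4/7)
3. 571.429ms @ 8/7 + 285.714ms (4/7)
4. 857.143ms @ 12/7 + 285.714ms (4/7)
5. 1142.857ms @ 16/7 + 285.714ms (4/7)
6. 1428.571ms @ 20/7 + 285.714ms (4/7)
7. 1714.286ms @ 24/7 + 285.714ms (4/7)
8. 2000.0ms @ 4 + 375.0ms (3/4)
9. 2375.0ms @ 19/4 + 375.0ms (3/4)
10. 2750.0ms @ 11/2 + 750.0ms (3/2)
11. 3500.0ms @ 7 + 71.429ms (1/7)
12. 3571.429ms @ 50/7 + 71.429ms (1/7)
13. 3642.857ms @ 51/7 + 71.429ms (1/7)
14. 3714.286ms @ 52/7 + 71.429ms (1/7)
15. 3785.714ms @ 53/7 + 71.429ms (1/7)
16. 3857.143ms @ 54/7 + 71.429ms (1/7)
17. 3928.571ms @ 55/7 + 71.429ms (1/7)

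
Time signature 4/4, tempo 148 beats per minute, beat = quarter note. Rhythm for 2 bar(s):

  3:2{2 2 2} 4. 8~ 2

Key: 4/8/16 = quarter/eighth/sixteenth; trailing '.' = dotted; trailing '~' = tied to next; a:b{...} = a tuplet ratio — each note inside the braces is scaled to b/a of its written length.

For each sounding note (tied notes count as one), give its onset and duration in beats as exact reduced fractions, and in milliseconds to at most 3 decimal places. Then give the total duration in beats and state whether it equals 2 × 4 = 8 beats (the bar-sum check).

1) 0.0ms=0b +540.541ms=4/3b
2) 540.541ms=4/3b +540.541ms=4/3b
3) 1081.081ms=8/3b +540.541ms=4/3b
4) 1621.622ms=4b +608.108ms=3/2b
5) 2229.73ms=11/2b +1013.514ms=5/2b
Σ=8b of 8 (148bpm 4/4) — PASS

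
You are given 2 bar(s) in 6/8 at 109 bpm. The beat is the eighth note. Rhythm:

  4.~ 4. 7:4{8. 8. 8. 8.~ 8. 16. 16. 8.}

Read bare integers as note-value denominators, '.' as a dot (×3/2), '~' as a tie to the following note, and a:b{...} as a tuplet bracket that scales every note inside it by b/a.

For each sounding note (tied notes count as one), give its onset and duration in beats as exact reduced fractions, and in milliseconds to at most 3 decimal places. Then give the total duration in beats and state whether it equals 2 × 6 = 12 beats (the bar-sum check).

1) 0.0ms=0b +3302.752ms=6b
2) 3302.752ms=6b +471.822ms=6/7b
3) 3774.574ms=48/7b +471.822ms=6/7b
4) 4246.396ms=54/7b +471.822ms=6/7b
5) 4718.218ms=60/7b +943.644ms=12/7b
6) 5661.861ms=72/7b +235.911ms=3/7b
7) 5897.772ms=75/7b +235.911ms=3/7b
8) 6133.683ms=78/7b +471.822ms=6/7b
Σ=12b of 12 (109bpm 6/8) — PASS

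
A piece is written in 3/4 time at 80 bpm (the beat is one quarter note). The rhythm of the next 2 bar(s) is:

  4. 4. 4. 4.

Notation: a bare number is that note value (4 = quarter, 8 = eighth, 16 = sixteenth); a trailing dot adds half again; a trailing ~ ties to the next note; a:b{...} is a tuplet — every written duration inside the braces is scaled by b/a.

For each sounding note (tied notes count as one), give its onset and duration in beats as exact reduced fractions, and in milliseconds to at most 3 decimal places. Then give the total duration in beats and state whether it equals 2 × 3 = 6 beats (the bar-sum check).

1) 0.0ms=0b +1125.0ms=3/2b
2) 1125.0ms=3/2b +1125.0ms=3/2b
3) 2250.0ms=3b +1125.0ms=3/2b
4) 3375.0ms=9/2b +1125.0ms=3/2b
Σ=6b of 6 (80bpm 3/4) — PASS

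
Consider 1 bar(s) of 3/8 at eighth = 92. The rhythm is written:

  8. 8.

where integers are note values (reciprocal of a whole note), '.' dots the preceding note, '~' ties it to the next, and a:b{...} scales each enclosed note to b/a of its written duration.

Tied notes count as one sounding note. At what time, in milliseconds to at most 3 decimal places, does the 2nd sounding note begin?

1. 0.0ms @ 0 + 978.261ms (3/2)
2. 978.261ms @ 3/2 + 978.261ms (3/2)

note 2 onset = 3/2b = 978.261ms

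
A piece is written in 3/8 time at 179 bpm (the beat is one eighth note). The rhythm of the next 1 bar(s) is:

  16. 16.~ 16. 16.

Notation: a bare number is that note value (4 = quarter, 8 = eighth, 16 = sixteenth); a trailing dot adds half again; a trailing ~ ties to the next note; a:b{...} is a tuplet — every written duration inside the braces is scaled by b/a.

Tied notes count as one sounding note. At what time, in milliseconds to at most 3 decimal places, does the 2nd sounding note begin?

note 2 onset = 3/4b = 251.397ms

1. 0.0ms @ 0 + 251.397ms (3/4)
2. 251.397ms @ 3/4 + 502.793ms (3/2)
3. 754.19ms @ 9/4 + 251.397ms (3/4)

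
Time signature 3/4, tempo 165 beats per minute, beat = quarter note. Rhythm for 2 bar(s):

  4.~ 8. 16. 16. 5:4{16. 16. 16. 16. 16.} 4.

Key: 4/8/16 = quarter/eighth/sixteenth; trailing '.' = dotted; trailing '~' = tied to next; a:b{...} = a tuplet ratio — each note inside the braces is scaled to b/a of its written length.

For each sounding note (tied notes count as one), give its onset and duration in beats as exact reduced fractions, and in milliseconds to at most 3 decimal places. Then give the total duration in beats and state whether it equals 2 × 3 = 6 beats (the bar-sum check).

1) 0.0ms=0b +818.182ms=9/4b
2) 818.182ms=9/4b +136.364ms=3/8b
3) 954.545ms=21/8b +136.364ms=3/8b
4) 1090.909ms=3b +109.091ms=3/10b
5) 1200.0ms=33/10b +109.091ms=3/10b
6) 1309.091ms=18/5b +109.091ms=3/10b
7) 1418.182ms=39/10b +109.091ms=3/10b
8) 1527.273ms=21/5b +109.091ms=3/10b
9) 1636.364ms=9/2b +545.455ms=3/2b
Σ=6b of 6 (165bpm 3/4) — PASS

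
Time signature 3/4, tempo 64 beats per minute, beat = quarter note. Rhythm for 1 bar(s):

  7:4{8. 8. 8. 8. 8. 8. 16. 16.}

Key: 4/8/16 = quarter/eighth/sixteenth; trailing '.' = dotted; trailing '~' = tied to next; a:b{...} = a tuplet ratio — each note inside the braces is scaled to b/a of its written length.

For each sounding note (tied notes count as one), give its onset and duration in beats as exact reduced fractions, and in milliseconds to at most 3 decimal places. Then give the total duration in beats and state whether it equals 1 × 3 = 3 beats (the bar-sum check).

1) 0.0ms=0b +401.786ms=3/7b
2) 401.786ms=3/7b +401.786ms=3/7b
3) 803.571ms=6/7b +401.786ms=3/7b
4) 1205.357ms=9/7b +401.786ms=3/7b
5) 1607.143ms=12/7b +401.786ms=3/7b
6) 2008.929ms=15/7b +401.786ms=3/7b
7) 2410.714ms=18/7b +200.893ms=3/14b
8) 2611.607ms=39/14b +200.893ms=3/14b
Σ=3b of 3 (64bpm 3/4) — PASS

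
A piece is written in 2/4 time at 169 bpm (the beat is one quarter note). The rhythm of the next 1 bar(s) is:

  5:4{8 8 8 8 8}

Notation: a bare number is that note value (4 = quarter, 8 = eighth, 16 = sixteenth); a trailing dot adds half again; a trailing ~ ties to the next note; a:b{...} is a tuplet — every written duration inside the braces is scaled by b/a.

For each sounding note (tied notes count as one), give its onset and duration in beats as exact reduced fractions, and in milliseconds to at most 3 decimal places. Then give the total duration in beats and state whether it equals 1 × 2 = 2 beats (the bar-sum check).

1) 0.0ms=0b +142.012ms=2/5b
2) 142.012ms=2/5b +142.012ms=2/5b
3) 284.024ms=4/5b +142.012ms=2/5b
4) 426.036ms=6/5b +142.012ms=2/5b
5) 568.047ms=8/5b +142.012ms=2/5b
Σ=2b of 2 (169bpm 2/4) — PASS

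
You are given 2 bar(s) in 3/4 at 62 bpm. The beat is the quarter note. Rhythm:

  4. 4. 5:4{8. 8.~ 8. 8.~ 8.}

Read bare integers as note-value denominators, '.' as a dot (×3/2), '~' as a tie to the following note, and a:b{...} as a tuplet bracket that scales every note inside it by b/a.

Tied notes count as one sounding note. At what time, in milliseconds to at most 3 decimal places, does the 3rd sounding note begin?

note 3 onset = 3b = 2903.226ms

1. 0.0ms @ 0 + 1451.613ms (3/2)
2. 1451.613ms @ 3/2 + 1451.613ms (3/2)
3. 2903.226ms @ 3 + 580.645ms (3/5)
4. 3483.871ms @ 18/5 + 1161.29ms (6/5)
5. 4645.161ms @ 24/5 + 1161.29ms (6/5)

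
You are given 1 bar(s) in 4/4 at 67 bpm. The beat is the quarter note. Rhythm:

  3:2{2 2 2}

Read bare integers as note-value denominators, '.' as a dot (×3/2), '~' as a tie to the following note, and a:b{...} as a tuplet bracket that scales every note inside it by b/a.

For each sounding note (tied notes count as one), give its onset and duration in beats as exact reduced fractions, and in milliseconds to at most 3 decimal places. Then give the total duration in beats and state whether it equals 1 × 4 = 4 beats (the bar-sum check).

1) 0.0ms=0b +1194.03ms=4/3b
2) 1194.03ms=4/3b +1194.03ms=4/3b
3) 2388.06ms=8/3b +1194.03ms=4/3b
Σ=4b of 4 (67bpm 4/4) — PASS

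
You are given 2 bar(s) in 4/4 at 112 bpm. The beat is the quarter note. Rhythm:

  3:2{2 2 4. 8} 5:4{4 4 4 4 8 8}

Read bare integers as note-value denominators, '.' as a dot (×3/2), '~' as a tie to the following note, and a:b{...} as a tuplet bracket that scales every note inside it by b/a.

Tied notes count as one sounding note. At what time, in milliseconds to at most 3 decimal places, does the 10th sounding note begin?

note 10 onset = 38/5b = 4071.429ms

1. 0.0ms @ 0 + 714.286ms (4/3)
2. 714.286ms @ 4/3 + 714.286ms (4/3)
3. 1428.571ms @ 8/3 + 535.714ms (1)
4. 1964.286ms @ 11/3 + 178.571ms (1/3)
5. 2142.857ms @ 4 + 428.571ms (4/5)
6. 2571.429ms @ 24/5 + 428.571ms (4/5)
7. 3000.0ms @ 28/5 + 428.571ms (4/5)
8. 3428.571ms @ 32/5 + 428.571ms (4/5)
9. 3857.143ms @ 36/5 + 214.286ms (2/5)
10. 4071.429ms @ 38/5 + 214.286ms (2/5)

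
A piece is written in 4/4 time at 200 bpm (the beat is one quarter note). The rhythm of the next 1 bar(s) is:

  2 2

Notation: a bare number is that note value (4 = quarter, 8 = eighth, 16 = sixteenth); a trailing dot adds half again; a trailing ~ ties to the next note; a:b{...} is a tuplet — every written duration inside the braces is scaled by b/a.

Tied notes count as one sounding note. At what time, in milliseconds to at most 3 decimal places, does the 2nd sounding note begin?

1. 0.0ms @ 0 + 600.0ms (2)
2. 600.0ms @ 2 + 600.0ms (2)

note 2 onset = 2b = 600.0ms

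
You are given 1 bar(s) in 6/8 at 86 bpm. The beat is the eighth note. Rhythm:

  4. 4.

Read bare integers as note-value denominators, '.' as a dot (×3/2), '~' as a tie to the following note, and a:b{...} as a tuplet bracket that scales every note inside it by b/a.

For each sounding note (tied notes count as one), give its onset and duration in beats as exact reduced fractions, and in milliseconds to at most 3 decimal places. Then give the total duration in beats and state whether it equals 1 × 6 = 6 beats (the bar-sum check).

1) 0.0ms=0b +2093.023ms=3b
2) 2093.023ms=3b +2093.023ms=3b
Σ=6b of 6 (86bpm 6/8) — PASS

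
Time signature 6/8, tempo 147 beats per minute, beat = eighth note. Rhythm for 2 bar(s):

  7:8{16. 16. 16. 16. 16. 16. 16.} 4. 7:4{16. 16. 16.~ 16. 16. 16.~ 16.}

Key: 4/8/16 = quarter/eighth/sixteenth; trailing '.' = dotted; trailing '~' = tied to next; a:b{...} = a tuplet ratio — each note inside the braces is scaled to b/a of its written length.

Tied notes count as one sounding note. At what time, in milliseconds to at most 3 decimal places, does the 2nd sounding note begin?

note 2 onset = 6/7b = 349.854ms

1. 0.0ms @ 0 + 349.854ms (6/7)
2. 349.854ms @ 6/7 + 349.854ms (6/7)
3. 699.708ms @ 12/7 + 349.854ms (6/7)
4. 1049.563ms @ 18/7 + 349.854ms (6/7)
5. 1399.417ms @ 24/7 + 349.854ms (6/7)
6. 1749.271ms @ 30/7 + 349.854ms (6/7)
7. 2099.125ms @ 36/7 + 349.854ms (6/7)
8. 2448.98ms @ 6 + 1224.49ms (3)
9. 3673.469ms @ 9 + 174.927ms (3/7)
10. 3848.397ms @ 66/7 + 174.927ms (3/7)
11. 4023.324ms @ 69/7 + 349.854ms (6/7)
12. 4373.178ms @ 75/7 + 174.927ms (3/7)
13. 4548.105ms @ 78/7 + 349.854ms (6/7)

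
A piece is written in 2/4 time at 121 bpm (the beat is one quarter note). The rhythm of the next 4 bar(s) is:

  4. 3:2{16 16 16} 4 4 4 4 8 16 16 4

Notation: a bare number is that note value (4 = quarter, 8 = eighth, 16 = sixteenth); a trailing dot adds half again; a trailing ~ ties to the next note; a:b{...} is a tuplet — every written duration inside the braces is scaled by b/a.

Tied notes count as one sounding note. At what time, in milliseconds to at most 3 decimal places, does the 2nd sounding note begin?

note 2 onset = 3/2b = 743.802ms

1. 0.0ms @ 0 + 743.802ms (3/2)
2. 743.802ms @ 3/2 + 82.645ms (1/6)
3. 826.446ms @ 5/3 + 82.645ms (1/6)
4. 909.091ms @ 11/6 + 82.645ms (1/6)
5. 991.736ms @ 2 + 495.868ms (1)
6. 1487.603ms @ 3 + 495.868ms (1)
7. 1983.471ms @ 4 + 495.868ms (1)
8. 2479.339ms @ 5 + 495.868ms (1)
9. 2975.207ms @ 6 + 247.934ms (1/2)
10. 3223.14ms @ 13/2 + 123.967ms (1/4)
11. 3347.107ms @ 27/4 + 123.967ms (1/4)
12. 3471.074ms @ 7 + 495.868ms (1)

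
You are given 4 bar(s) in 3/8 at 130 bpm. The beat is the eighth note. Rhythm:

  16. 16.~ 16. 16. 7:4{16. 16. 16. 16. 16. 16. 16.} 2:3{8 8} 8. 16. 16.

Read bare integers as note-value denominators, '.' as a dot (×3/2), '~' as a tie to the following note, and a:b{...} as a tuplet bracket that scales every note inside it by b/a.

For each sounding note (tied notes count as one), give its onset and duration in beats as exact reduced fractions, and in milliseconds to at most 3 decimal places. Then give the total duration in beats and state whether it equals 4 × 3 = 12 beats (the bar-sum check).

1) 0.0ms=0b +346.154ms=3/4b
2) 346.154ms=3/4b +692.308ms=3/2b
3) 1038.462ms=9/4b +346.154ms=3/4b
4) 1384.615ms=3b +197.802ms=3/7b
5) 1582.418ms=24/7b +197.802ms=3/7b
6) 1780.22ms=27/7b +197.802ms=3/7b
7) 1978.022ms=30/7b +197.802ms=3/7b
8) 2175.824ms=33/7b +197.802ms=3/7b
9) 2373.626ms=36/7b +197.802ms=3/7b
10) 2571.429ms=39/7b +197.802ms=3/7b
11) 2769.231ms=6b +692.308ms=3/2b
12) 3461.538ms=15/2b +692.308ms=3/2b
13) 4153.846ms=9b +692.308ms=3/2b
14) 4846.154ms=21/2b +346.154ms=3/4b
15) 5192.308ms=45/4b +346.154ms=3/4b
Σ=12b of 12 (130bpm 3/8) — PASS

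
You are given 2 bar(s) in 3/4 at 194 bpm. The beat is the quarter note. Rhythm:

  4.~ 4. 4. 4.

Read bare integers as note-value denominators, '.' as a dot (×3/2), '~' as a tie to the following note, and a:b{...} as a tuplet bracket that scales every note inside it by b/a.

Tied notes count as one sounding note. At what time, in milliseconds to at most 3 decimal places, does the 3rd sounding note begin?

1. 0.0ms @ 0 + 927.835ms (3)
2. 927.835ms @ 3 + 463.918ms (3/2)
3. 1391.753ms @ 9/2 + 463.918ms (3/2)

note 3 onset = 9/2b = 1391.753ms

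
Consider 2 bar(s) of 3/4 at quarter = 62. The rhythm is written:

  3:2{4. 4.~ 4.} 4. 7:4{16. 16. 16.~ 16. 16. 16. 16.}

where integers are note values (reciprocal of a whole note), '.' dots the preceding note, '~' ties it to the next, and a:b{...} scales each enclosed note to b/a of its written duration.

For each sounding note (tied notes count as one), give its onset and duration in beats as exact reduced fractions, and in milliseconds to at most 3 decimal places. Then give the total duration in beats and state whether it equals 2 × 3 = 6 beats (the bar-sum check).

1) 0.0ms=0b +967.742ms=1b
2) 967.742ms=1b +1935.484ms=2b
3) 2903.226ms=3b +1451.613ms=3/2b
4) 4354.839ms=9/2b +207.373ms=3/14b
5) 4562.212ms=33/7b +207.373ms=3/14b
6) 4769.585ms=69/14b +414.747ms=3/7b
7) 5184.332ms=75/14b +207.373ms=3/14b
8) 5391.705ms=39/7b +207.373ms=3/14b
9) 5599.078ms=81/14b +207.373ms=3/14b
Σ=6b of 6 (62bpm 3/4) — PASS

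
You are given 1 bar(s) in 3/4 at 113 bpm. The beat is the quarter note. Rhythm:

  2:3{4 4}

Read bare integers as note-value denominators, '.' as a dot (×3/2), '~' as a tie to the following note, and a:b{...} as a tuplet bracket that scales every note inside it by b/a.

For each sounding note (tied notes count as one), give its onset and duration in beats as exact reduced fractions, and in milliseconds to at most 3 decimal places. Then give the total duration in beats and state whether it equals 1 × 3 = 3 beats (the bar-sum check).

1) 0.0ms=0b +796.46ms=3/2b
2) 796.46ms=3/2b +796.46ms=3/2b
Σ=3b of 3 (113bpm 3/4) — PASS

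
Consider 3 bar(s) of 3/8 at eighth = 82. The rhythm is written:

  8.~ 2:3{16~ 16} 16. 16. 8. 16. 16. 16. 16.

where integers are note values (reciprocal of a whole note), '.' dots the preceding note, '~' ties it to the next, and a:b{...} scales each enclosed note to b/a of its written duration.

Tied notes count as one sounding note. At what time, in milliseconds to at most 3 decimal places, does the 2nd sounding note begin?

1. 0.0ms @ 0 + 2195.122ms (3)
2. 2195.122ms @ 3 + 548.78ms (3/4)
3. 2743.902ms @ 15/4 + 548.78ms (3/4)
4. 3292.683ms @ 9/2 + 1097.561ms (3/2)
5. 4390.244ms @ 6 + 548.78ms (3/4)
6. 4939.024ms @ 27/4 + 548.78ms (3/4)
7. 5487.805ms @ 15/2 + 548.78ms (3/4)
8. 6036.585ms @ 33/4 + 548.78ms (3/4)

note 2 onset = 3b = 2195.122ms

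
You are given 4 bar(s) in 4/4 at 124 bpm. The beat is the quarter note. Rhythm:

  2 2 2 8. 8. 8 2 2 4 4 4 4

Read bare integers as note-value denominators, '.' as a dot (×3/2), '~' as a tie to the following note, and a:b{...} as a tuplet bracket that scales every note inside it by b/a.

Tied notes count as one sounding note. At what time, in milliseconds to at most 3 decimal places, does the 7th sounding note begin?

note 7 onset = 8b = 3870.968ms

1. 0.0ms @ 0 + 967.742ms (2)
2. 967.742ms @ 2 + 967.742ms (2)
3. 1935.484ms @ 4 + 967.742ms (2)
4. 2903.226ms @ 6 + 362.903ms (3/4)
5. 3266.129ms @ 27/4 + 362.903ms (3/4)
6. 3629.032ms @ 15/2 + 241.935ms (1/2)
7. 3870.968ms @ 8 + 967.742ms (2)
8. 4838.71ms @ 10 + 967.742ms (2)
9. 5806.452ms @ 12 + 483.871ms (1)
10. 6290.323ms @ 13 + 483.871ms (1)
11. 6774.194ms @ 14 + 483.871ms (1)
12. 7258.065ms @ 15 + 483.871ms (1)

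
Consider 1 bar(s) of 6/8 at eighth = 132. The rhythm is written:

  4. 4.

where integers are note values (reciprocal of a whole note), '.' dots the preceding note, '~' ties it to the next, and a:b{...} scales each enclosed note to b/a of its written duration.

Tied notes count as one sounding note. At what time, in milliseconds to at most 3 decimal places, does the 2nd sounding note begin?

note 2 onset = 3b = 1363.636ms

1. 0.0ms @ 0 + 1363.636ms (3)
2. 1363.636ms @ 3 + 1363.636ms (3)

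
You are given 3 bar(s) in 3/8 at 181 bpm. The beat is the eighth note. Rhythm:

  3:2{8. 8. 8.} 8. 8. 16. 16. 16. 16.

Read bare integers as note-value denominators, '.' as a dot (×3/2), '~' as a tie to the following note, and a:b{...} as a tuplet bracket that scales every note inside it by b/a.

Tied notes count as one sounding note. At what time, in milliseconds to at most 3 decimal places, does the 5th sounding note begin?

note 5 onset = 9/2b = 1491.713ms

1. 0.0ms @ 0 + 331.492ms (1)
2. 331.492ms @ 1 + 331.492ms (1)
3. 662.983ms @ 2 + 331.492ms (1)
4. 994.475ms @ 3 + 497.238ms (3/2)
5. 1491.713ms @ 9/2 + 497.238ms (3/2)
6. 1988.95ms @ 6 + 248.619ms (3/4)
7. 2237.569ms @ 27/4 + 248.619ms (3/4)
8. 2486.188ms @ 15/2 + 248.619ms (3/4)
9. 2734.807ms @ 33/4 + 248.619ms (3/4)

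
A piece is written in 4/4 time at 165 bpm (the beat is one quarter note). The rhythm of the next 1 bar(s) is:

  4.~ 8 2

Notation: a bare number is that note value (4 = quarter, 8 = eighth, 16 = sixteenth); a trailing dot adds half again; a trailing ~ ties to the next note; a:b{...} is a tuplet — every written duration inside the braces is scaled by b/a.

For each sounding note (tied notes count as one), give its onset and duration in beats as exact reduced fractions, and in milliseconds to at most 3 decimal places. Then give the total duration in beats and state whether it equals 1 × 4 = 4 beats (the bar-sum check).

1) 0.0ms=0b +727.273ms=2b
2) 727.273ms=2b +727.273ms=2b
Σ=4b of 4 (165bpm 4/4) — PASS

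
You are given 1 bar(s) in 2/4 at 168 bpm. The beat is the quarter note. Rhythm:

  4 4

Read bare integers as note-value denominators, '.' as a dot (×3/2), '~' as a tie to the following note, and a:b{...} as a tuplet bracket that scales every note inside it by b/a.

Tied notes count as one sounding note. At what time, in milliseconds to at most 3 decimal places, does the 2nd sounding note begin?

note 2 onset = 1b = 357.143ms

1. 0.0ms @ 0 + 357.143ms (1)
2. 357.143ms @ 1 + 357.143ms (1)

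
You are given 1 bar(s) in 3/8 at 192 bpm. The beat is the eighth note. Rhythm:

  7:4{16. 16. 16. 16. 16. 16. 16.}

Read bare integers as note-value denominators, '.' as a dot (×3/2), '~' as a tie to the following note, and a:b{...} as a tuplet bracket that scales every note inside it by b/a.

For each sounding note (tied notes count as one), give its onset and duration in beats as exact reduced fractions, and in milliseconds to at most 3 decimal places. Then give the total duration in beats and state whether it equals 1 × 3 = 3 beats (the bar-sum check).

1) 0.0ms=0b +133.929ms=3/7b
2) 133.929ms=3/7b +133.929ms=3/7b
3) 267.857ms=6/7b +133.929ms=3/7b
4) 401.786ms=9/7b +133.929ms=3/7b
5) 535.714ms=12/7b +133.929ms=3/7b
6) 669.643ms=15/7b +133.929ms=3/7b
7) 803.571ms=18/7b +133.929ms=3/7b
Σ=3b of 3 (192bpm 3/8) — PASS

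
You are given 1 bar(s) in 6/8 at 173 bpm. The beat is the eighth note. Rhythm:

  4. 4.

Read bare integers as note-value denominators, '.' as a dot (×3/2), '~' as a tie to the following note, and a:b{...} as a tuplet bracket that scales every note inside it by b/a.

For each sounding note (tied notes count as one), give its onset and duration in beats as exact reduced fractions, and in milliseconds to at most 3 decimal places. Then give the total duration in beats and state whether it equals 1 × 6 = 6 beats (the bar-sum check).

1) 0.0ms=0b +1040.462ms=3b
2) 1040.462ms=3b +1040.462ms=3b
Σ=6b of 6 (173bpm 6/8) — PASS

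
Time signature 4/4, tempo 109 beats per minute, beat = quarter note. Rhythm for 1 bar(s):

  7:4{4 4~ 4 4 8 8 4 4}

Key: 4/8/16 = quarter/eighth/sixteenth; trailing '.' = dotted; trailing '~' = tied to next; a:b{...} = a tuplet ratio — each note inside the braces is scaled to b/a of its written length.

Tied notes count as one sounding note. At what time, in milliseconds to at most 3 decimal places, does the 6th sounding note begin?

1. 0.0ms @ 0 + 314.548ms (4/7)
2. 314.548ms @ 4/7 + 629.096ms (8/7)
3. 943.644ms @ 12/7 + 314.548ms (4/7)
4. 1258.191ms @ 16/7 + 157.274ms (2/7)
5. 1415.465ms @ 18/7 + 157.274ms (2/7)
6. 1572.739ms @ 20/7 + 314.548ms (4/7)
7. 1887.287ms @ 24/7 + 314.548ms (4/7)

note 6 onset = 20/7b = 1572.739ms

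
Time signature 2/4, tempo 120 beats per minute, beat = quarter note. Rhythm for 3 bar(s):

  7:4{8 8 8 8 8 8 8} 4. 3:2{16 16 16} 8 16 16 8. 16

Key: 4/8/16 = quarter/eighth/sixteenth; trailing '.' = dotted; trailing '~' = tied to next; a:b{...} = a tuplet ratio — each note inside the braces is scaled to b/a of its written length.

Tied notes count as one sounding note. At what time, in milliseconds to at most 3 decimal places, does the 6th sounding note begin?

note 6 onset = 10/7b = 714.286ms

1. 0.0ms @ 0 + 142.857ms (2/7)
2. 142.857ms @ 2/7 + 142.857ms (2/7)
3. 285.714ms @ 4/7 + 142.857ms (2/7)
4. 428.571ms @ 6/7 + 142.857ms (2/7)
5. 571.429ms @ 8/7 + 142.857ms (2/7)
6. 714.286ms @ 10/7 + 142.857ms (2/7)
7. 857.143ms @ 12/7 + 142.857ms (2/7)
8. 1000.0ms @ 2 + 750.0ms (3/2)
9. 1750.0ms @ 7/2 + 83.333ms (1/6)
10. 1833.333ms @ 11/3 + 83.333ms (1/6)
11. 1916.667ms @ 23/6 + 83.333ms (1/6)
12. 2000.0ms @ 4 + 250.0ms (1/2)
13. 2250.0ms @ 9/2 + 125.0ms (1/4)
14. 2375.0ms @ 19/4 + 125.0ms (1/4)
15. 2500.0ms @ 5 + 375.0ms (3/4)
16. 2875.0ms @ 23/4 + 125.0ms (1/4)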